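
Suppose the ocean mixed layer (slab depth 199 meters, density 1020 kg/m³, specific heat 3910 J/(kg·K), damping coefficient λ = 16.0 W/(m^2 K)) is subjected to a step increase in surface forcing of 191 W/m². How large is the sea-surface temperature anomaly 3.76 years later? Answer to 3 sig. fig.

Areal heat capacity C = ρ c_p D = 1020 × 3910 × 199 = 7.94×10^8 J/(m^2 K).
τ = C / λ = 7.94×10^8 / 16.0 = 4.96×10^7 s.
Equilibrium anomaly ΔT_eq = F / λ = 191 / 16.0 = 11.9 K.
t = 3.76 years = 1.19×10^8 s, so t/τ = 2.39.
ΔT(t) = ΔT_eq (1 − e^(−t/τ)) = 11.9 × (1 − e^−2.39) = 10.8 K.

10.8 K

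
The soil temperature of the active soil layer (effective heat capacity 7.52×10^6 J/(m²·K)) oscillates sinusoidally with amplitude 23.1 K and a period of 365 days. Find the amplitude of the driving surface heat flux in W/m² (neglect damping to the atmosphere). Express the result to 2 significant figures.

35

Areal heat capacity C = 7.52×10^6 J/(m²·K) (given).
ω = 2π / 3.15×10^7 s = 1.99×10^-7 s⁻¹.
Cω = 7.52×10^6 × 1.99×10^-7 = 1.50 W/(m²·K).
F₀ = A × Cω = 23.1 × 1.50 = 34.6 W/m².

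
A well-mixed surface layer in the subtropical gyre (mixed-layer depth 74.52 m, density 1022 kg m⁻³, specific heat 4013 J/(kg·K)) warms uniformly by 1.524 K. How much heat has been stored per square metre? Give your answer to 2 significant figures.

Areal heat capacity C = ρ c_p D = 1022 × 4013 × 74.52 = 3.06×10^8 J/(m^2 K).
ΔQ = C ΔT = 3.06×10^8 × 1.524 = 4.66×10^8 J/m².

4.7×10^8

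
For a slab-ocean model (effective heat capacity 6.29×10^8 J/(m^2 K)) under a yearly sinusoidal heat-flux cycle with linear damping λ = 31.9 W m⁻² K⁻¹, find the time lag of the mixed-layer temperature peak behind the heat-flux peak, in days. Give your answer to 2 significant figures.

77 days

Areal heat capacity C = 6.29×10^8 J/(m^2 K) (given).
ω = 2π / 3.15×10^7 s = 1.99×10^-7 s⁻¹.
Phase lag φ = arctan(Cω/λ) = arctan(125/31.9) = 1.32 rad.
Time lag = φ / ω = 1.32 / 1.99×10^-7 = 6.63×10^6 s = 76.8 days.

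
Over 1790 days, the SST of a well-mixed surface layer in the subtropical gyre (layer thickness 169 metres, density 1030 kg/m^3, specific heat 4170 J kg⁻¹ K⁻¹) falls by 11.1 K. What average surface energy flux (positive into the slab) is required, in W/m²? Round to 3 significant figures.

Areal heat capacity C = ρ c_p D = 1030 × 4170 × 169 = 7.26×10^8 J/(m^2 K).
Required heat per unit area: Q = C ΔT = 7.26×10^8 × -11.1 = -8.06×10^9 J/m².
Flux F = Q / Δt = -8.06×10^9 / 1.55×10^8 s = -52.1 W/m².

-52.1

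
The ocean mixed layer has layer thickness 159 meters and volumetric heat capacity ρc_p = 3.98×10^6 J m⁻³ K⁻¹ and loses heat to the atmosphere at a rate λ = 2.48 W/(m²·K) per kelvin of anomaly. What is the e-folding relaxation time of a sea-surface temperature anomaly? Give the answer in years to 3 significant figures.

8.09 years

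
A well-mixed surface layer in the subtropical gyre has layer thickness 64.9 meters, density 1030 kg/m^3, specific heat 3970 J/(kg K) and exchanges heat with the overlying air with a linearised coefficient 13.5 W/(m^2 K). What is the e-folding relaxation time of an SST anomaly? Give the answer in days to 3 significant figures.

228 days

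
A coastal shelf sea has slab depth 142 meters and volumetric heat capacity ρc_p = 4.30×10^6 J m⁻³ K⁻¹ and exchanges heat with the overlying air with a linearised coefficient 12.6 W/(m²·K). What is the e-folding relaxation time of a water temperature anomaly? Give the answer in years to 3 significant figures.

1.54 years

Areal heat capacity C = ρc_p × D = 4.30×10^6 × 142 = 6.11×10^8 J/(m^2 K).
Relaxation time τ = C / λ = 6.11×10^8 / 12.6 = 4.85×10^7 s.
In years: 4.85×10^7 s / (3.156×10^7 s/year) = 1.54 years.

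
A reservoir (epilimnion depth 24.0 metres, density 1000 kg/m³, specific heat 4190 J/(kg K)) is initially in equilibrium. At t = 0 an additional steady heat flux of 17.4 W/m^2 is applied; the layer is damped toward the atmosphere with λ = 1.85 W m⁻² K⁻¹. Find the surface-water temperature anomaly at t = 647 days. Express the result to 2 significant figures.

6.0 K

Areal heat capacity C = ρ c_p D = 1000 × 4190 × 24.0 = 1.01×10^8 J/(m^2 K).
τ = C / λ = 1.01×10^8 / 1.85 = 5.44×10^7 s.
Equilibrium anomaly ΔT_eq = F / λ = 17.4 / 1.85 = 9.41 K.
t = 647 days = 5.59×10^7 s, so t/τ = 1.03.
ΔT(t) = ΔT_eq (1 − e^(−t/τ)) = 9.41 × (1 − e^−1.03) = 6.04 K.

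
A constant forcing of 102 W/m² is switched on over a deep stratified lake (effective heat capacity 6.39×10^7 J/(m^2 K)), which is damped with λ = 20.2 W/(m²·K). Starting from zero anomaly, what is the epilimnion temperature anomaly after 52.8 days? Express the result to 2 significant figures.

Areal heat capacity C = 6.39×10^7 J/(m^2 K) (given).
τ = C / λ = 6.39×10^7 / 20.2 = 3.16×10^6 s.
Equilibrium anomaly ΔT_eq = F / λ = 102 / 20.2 = 5.05 K.
t = 52.8 days = 4.56×10^6 s, so t/τ = 1.44.
ΔT(t) = ΔT_eq (1 − e^(−t/τ)) = 5.05 × (1 − e^−1.44) = 3.86 K.

3.9 K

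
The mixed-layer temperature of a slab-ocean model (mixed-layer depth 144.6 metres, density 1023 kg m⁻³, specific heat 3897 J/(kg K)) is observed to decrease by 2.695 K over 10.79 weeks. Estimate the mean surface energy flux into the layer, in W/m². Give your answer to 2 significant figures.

Areal heat capacity C = ρ c_p D = 1023 × 3897 × 144.6 = 5.76×10^8 J/(m²·K).
Required heat per unit area: Q = C ΔT = 5.76×10^8 × -2.695 = -1.55×10^9 J/m².
Flux F = Q / Δt = -1.55×10^9 / 6.53×10^6 s = -238 W/m².

-240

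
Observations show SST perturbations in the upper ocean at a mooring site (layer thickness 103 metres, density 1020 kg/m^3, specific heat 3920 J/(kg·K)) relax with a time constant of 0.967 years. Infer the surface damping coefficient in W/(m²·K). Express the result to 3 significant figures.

Areal heat capacity C = ρ c_p D = 1020 × 3920 × 103 = 4.12×10^8 J/(m²·K).
τ = 0.967 years = 3.05×10^7 s.
λ = C / τ = 4.12×10^8 / 3.05×10^7 = 13.5 W/(m²·K).

13.5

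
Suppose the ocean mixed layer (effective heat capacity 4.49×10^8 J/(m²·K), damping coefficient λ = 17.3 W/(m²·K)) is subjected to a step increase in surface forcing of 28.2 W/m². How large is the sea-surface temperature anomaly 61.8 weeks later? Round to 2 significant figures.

1.2 K

Areal heat capacity C = 4.49×10^8 J/(m²·K) (given).
τ = C / λ = 4.49×10^8 / 17.3 = 2.60×10^7 s.
Equilibrium anomaly ΔT_eq = F / λ = 28.2 / 17.3 = 1.63 K.
t = 61.8 weeks = 3.74×10^7 s, so t/τ = 1.44.
ΔT(t) = ΔT_eq (1 − e^(−t/τ)) = 1.63 × (1 − e^−1.44) = 1.24 K.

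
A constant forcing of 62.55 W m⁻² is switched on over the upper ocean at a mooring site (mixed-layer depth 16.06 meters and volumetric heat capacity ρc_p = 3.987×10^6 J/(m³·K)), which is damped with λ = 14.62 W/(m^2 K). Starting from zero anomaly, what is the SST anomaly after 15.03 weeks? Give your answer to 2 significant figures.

3.7 K

Areal heat capacity C = ρc_p × D = 3.987×10^6 × 16.06 = 6.40×10^7 J m⁻² K⁻¹.
τ = C / λ = 6.40×10^7 / 14.62 = 4.38×10^6 s.
Equilibrium anomaly ΔT_eq = F / λ = 62.55 / 14.62 = 4.28 K.
t = 15.03 weeks = 9.09×10^6 s, so t/τ = 2.08.
ΔT(t) = ΔT_eq (1 − e^(−t/τ)) = 4.28 × (1 − e^−2.08) = 3.74 K.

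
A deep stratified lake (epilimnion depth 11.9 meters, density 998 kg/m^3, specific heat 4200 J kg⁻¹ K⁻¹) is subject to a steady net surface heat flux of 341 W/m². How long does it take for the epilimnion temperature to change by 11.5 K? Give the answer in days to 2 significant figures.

19 days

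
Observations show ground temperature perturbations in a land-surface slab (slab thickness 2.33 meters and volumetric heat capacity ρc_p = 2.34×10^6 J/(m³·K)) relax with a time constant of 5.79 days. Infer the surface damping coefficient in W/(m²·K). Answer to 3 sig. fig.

Areal heat capacity C = ρc_p × D = 2.34×10^6 × 2.33 = 5.45×10^6 J/(m²·K).
τ = 5.79 days = 5.00×10^5 s.
λ = C / τ = 5.45×10^6 / 5.00×10^5 = 10.9 W/(m²·K).

10.9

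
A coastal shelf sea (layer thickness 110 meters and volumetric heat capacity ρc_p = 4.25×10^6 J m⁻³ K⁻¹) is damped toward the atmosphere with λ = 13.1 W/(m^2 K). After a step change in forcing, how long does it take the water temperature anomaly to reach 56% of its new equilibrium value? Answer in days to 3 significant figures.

339 days

Areal heat capacity C = ρc_p × D = 4.25×10^6 × 110 = 4.68×10^8 J m⁻² K⁻¹.
τ = C / λ = 4.68×10^8 / 13.1 = 3.57×10^7 s.
Fraction reached: 1 − e^(−t/τ) = 0.56 ⇒ t = −τ ln(1 − 0.56) = τ × 0.821.
t = 2.93×10^7 s = 339 days.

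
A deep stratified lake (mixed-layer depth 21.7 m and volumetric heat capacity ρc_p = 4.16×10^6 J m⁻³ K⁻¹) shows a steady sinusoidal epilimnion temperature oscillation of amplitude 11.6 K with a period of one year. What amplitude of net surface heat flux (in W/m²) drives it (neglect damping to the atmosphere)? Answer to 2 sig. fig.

210

Areal heat capacity C = ρc_p × D = 4.16×10^6 × 21.7 = 9.03×10^7 J/(m²·K).
ω = 2π / 3.15×10^7 s = 1.99×10^-7 s⁻¹.
Cω = 9.03×10^7 × 1.99×10^-7 = 18.0 W/(m²·K).
F₀ = A × Cω = 11.6 × 18.0 = 209 W/m².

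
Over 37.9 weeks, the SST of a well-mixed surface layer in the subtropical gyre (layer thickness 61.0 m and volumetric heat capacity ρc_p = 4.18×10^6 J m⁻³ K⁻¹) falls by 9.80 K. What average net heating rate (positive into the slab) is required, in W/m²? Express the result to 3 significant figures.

-109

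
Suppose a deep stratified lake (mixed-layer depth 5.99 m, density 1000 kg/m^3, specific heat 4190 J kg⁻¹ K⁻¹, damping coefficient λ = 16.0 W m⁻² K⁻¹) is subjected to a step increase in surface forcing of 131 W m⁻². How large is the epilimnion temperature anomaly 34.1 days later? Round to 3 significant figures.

Areal heat capacity C = ρ c_p D = 1000 × 4190 × 5.99 = 2.51×10^7 J/(m²·K).
τ = C / λ = 2.51×10^7 / 16.0 = 1.57×10^6 s.
Equilibrium anomaly ΔT_eq = F / λ = 131 / 16.0 = 8.19 K.
t = 34.1 days = 2.95×10^6 s, so t/τ = 1.88.
ΔT(t) = ΔT_eq (1 − e^(−t/τ)) = 8.19 × (1 − e^−1.88) = 6.94 K.

6.94 K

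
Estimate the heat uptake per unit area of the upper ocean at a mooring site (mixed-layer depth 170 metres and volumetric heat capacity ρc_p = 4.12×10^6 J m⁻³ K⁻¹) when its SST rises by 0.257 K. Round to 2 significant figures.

Areal heat capacity C = ρc_p × D = 4.12×10^6 × 170 = 7.00×10^8 J/(m^2 K).
ΔQ = C ΔT = 7.00×10^8 × 0.257 = 1.80×10^8 J/m².

1.8×10^8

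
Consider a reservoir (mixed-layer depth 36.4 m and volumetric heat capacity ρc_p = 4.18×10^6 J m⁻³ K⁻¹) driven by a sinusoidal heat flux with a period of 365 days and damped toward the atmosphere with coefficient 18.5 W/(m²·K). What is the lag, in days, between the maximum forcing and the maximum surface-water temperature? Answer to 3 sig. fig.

59.4 days

Areal heat capacity C = ρc_p × D = 4.18×10^6 × 36.4 = 1.52×10^8 J/(m²·K).
ω = 2π / 3.15×10^7 s = 1.99×10^-7 s⁻¹.
Phase lag φ = arctan(Cω/λ) = arctan(30.3/18.5) = 1.02 rad.
Time lag = φ / ω = 1.02 / 1.99×10^-7 = 5.13×10^6 s = 59.4 days.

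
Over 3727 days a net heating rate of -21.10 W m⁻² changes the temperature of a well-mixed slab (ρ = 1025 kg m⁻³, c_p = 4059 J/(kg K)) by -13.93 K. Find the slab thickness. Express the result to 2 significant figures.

Heat input Q = F Δt = -21.10 × 3.22×10^8 s = -6.79×10^9 J/m².
Required areal heat capacity C = Q / ΔT = 4.88×10^8 J/(m²·K).
Depth D = C / (ρ c_p) = 4.88×10^8 / (1025 × 4059) = 117 m.

120 m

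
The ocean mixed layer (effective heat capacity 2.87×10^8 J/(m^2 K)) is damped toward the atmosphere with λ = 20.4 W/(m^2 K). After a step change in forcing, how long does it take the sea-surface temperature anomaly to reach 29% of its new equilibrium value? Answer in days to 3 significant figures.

Areal heat capacity C = 2.87×10^8 J/(m^2 K) (given).
τ = C / λ = 2.87×10^8 / 20.4 = 1.41×10^7 s.
Fraction reached: 1 − e^(−t/τ) = 0.29 ⇒ t = −τ ln(1 − 0.29) = τ × 0.342.
t = 4.82×10^6 s = 55.8 days.

55.8 days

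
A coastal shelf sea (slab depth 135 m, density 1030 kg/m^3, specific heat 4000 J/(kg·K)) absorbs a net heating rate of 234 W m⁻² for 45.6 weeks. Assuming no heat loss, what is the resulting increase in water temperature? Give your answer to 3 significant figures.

Areal heat capacity C = ρ c_p D = 1030 × 4000 × 135 = 5.56×10^8 J/(m²·K).
Net heat input Q = F Δt = 234 × (45.6 weeks × 6.048×10^5 s/week) = 6.45×10^9 J/m².
ΔT = Q / C = 6.45×10^9 / 5.56×10^8 = 11.6 K.

11.6 K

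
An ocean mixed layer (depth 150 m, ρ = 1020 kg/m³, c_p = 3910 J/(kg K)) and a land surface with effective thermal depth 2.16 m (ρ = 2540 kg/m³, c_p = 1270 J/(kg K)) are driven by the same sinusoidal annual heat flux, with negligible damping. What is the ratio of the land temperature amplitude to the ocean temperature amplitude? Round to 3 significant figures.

C_ocean = 1020 × 3910 × 150 = 5.98×10^8 J/(m²·K).
C_land = 2540 × 1270 × 2.16 = 6.97×10^6 J/(m²·K).
Undamped amplitude ∝ 1/C, so A_land/A_ocean = C_ocean/C_land = 85.9.

85.9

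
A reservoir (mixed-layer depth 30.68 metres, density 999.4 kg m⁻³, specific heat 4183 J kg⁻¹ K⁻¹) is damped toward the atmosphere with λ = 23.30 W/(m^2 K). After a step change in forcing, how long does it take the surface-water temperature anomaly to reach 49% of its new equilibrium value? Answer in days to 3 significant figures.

Areal heat capacity C = ρ c_p D = 999.4 × 4183 × 30.68 = 1.28×10^8 J m⁻² K⁻¹.
τ = C / λ = 1.28×10^8 / 23.30 = 5.50×10^6 s.
Fraction reached: 1 − e^(−t/τ) = 0.49 ⇒ t = −τ ln(1 − 0.49) = τ × 0.673.
t = 3.71×10^6 s = 42.9 days.

42.9 days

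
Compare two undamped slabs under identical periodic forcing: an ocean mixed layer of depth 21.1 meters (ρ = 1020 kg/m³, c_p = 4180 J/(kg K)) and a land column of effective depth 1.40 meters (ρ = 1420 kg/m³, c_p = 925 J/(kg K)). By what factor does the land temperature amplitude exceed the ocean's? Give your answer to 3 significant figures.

48.9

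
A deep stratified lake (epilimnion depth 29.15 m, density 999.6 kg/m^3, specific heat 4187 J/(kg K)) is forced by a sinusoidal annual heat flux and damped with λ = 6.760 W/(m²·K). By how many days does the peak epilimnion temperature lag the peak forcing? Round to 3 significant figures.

75.5 days

Areal heat capacity C = ρ c_p D = 999.6 × 4187 × 29.15 = 1.22×10^8 J m⁻² K⁻¹.
ω = 2π / 3.15×10^7 s = 1.99×10^-7 s⁻¹.
Phase lag φ = arctan(Cω/λ) = arctan(24.3/6.760) = 1.30 rad.
Time lag = φ / ω = 1.30 / 1.99×10^-7 = 6.52×10^6 s = 75.5 days.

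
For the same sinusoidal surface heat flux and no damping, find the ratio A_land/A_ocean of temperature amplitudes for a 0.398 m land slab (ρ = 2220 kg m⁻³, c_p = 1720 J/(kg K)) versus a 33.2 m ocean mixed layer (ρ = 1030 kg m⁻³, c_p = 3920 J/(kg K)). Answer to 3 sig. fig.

C_ocean = 1030 × 3920 × 33.2 = 1.34×10^8 J/(m²·K).
C_land = 2220 × 1720 × 0.398 = 1.52×10^6 J/(m²·K).
Undamped amplitude ∝ 1/C, so A_land/A_ocean = C_ocean/C_land = 88.2.

88.2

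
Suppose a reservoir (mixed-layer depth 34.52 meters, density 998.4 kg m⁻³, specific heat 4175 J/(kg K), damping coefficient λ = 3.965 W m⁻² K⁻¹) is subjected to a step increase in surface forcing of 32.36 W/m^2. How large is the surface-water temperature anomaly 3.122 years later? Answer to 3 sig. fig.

7.62 K

Areal heat capacity C = ρ c_p D = 998.4 × 4175 × 34.52 = 1.44×10^8 J m⁻² K⁻¹.
τ = C / λ = 1.44×10^8 / 3.965 = 3.63×10^7 s.
Equilibrium anomaly ΔT_eq = F / λ = 32.36 / 3.965 = 8.16 K.
t = 3.122 years = 9.85×10^7 s, so t/τ = 2.71.
ΔT(t) = ΔT_eq (1 − e^(−t/τ)) = 8.16 × (1 − e^−2.71) = 7.62 K.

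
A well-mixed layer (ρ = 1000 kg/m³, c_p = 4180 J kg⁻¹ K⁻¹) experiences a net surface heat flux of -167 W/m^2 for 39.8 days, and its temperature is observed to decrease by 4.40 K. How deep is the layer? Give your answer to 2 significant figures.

Heat input Q = F Δt = -167 × 3.44×10^6 s = -5.74×10^8 J/m².
Required areal heat capacity C = Q / ΔT = 1.31×10^8 J/(m²·K).
Depth D = C / (ρ c_p) = 1.31×10^8 / (1000 × 4180) = 31.2 m.

31 m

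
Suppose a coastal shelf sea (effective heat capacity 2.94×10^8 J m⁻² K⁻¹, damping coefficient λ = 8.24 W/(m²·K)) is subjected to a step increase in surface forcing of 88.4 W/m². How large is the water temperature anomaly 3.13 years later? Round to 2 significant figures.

10 K

Areal heat capacity C = 2.94×10^8 J m⁻² K⁻¹ (given).
τ = C / λ = 2.94×10^8 / 8.24 = 3.57×10^7 s.
Equilibrium anomaly ΔT_eq = F / λ = 88.4 / 8.24 = 10.7 K.
t = 3.13 years = 9.88×10^7 s, so t/τ = 2.77.
ΔT(t) = ΔT_eq (1 − e^(−t/τ)) = 10.7 × (1 − e^−2.77) = 10.1 K.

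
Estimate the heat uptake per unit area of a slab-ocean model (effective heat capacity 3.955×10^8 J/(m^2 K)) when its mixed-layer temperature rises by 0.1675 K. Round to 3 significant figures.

6.62×10^7

Areal heat capacity C = 3.955×10^8 J/(m^2 K) (given).
ΔQ = C ΔT = 3.95×10^8 × 0.1675 = 6.62×10^7 J/m².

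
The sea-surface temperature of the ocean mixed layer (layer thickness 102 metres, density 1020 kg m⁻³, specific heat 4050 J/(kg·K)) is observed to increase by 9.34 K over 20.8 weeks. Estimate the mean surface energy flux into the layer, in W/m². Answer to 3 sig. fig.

Areal heat capacity C = ρ c_p D = 1020 × 4050 × 102 = 4.21×10^8 J/(m²·K).
Required heat per unit area: Q = C ΔT = 4.21×10^8 × 9.34 = 3.94×10^9 J/m².
Flux F = Q / Δt = 3.94×10^9 / 1.26×10^7 s = 313 W/m².

313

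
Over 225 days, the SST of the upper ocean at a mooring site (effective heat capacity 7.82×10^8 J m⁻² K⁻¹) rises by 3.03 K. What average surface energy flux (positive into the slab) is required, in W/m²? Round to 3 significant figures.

122

Areal heat capacity C = 7.82×10^8 J m⁻² K⁻¹ (given).
Required heat per unit area: Q = C ΔT = 7.82×10^8 × 3.03 = 2.37×10^9 J/m².
Flux F = Q / Δt = 2.37×10^9 / 1.94×10^7 s = 122 W/m².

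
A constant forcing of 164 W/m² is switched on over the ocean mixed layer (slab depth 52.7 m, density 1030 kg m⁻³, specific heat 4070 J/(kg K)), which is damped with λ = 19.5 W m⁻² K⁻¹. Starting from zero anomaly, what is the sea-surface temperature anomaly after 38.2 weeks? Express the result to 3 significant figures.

Areal heat capacity C = ρ c_p D = 1030 × 4070 × 52.7 = 2.21×10^8 J m⁻² K⁻¹.
τ = C / λ = 2.21×10^8 / 19.5 = 1.13×10^7 s.
Equilibrium anomaly ΔT_eq = F / λ = 164 / 19.5 = 8.41 K.
t = 38.2 weeks = 2.31×10^7 s, so t/τ = 2.04.
ΔT(t) = ΔT_eq (1 − e^(−t/τ)) = 8.41 × (1 − e^−2.04) = 7.32 K.

7.32 K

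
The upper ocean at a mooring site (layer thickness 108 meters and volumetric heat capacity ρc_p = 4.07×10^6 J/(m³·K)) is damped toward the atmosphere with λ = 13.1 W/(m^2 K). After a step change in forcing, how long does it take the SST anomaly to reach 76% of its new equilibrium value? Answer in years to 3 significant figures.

1.52 years

Areal heat capacity C = ρc_p × D = 4.07×10^6 × 108 = 4.40×10^8 J/(m²·K).
τ = C / λ = 4.40×10^8 / 13.1 = 3.36×10^7 s.
Fraction reached: 1 − e^(−t/τ) = 0.76 ⇒ t = −τ ln(1 − 0.76) = τ × 1.43.
t = 4.79×10^7 s = 1.52 years.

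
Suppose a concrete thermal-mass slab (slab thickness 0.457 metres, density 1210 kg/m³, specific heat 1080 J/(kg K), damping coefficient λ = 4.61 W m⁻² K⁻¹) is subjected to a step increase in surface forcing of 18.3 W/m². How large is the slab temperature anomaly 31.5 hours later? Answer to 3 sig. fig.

2.32 K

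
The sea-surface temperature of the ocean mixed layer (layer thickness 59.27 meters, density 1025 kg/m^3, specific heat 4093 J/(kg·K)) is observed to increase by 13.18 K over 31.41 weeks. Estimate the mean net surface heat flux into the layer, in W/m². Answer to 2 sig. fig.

Areal heat capacity C = ρ c_p D = 1025 × 4093 × 59.27 = 2.49×10^8 J/(m^2 K).
Required heat per unit area: Q = C ΔT = 2.49×10^8 × 13.18 = 3.28×10^9 J/m².
Flux F = Q / Δt = 3.28×10^9 / 1.90×10^7 s = 173 W/m².

170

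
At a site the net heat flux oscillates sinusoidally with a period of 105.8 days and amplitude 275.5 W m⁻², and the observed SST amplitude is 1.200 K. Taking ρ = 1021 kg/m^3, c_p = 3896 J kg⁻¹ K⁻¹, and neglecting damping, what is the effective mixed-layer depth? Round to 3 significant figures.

84.0 m

ω = 2π / 9.14×10^6 s = 6.87×10^-7 s⁻¹.
Required C = F₀ / (A ω) = 275.5 / (1.200 × 6.87×10^-7) = 3.34×10^8 J/(m²·K).
D = C / (ρ c_p) = 3.34×10^8 / (1021 × 3896) = 84.0 m.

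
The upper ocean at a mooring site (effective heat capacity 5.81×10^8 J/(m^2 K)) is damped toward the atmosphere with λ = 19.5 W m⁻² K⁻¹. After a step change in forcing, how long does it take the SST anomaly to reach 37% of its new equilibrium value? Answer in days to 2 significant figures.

160 days

Areal heat capacity C = 5.81×10^8 J/(m^2 K) (given).
τ = C / λ = 5.81×10^8 / 19.5 = 2.98×10^7 s.
Fraction reached: 1 − e^(−t/τ) = 0.37 ⇒ t = −τ ln(1 − 0.37) = τ × 0.462.
t = 1.38×10^7 s = 159 days.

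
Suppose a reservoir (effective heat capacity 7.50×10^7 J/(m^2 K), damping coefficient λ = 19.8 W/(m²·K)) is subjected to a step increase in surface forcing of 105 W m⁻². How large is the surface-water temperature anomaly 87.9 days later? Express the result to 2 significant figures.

Areal heat capacity C = 7.50×10^7 J/(m^2 K) (given).
τ = C / λ = 7.50×10^7 / 19.8 = 3.79×10^6 s.
Equilibrium anomaly ΔT_eq = F / λ = 105 / 19.8 = 5.30 K.
t = 87.9 days = 7.59×10^6 s, so t/τ = 2.00.
ΔT(t) = ΔT_eq (1 − e^(−t/τ)) = 5.30 × (1 − e^−2.00) = 4.59 K.

4.6 K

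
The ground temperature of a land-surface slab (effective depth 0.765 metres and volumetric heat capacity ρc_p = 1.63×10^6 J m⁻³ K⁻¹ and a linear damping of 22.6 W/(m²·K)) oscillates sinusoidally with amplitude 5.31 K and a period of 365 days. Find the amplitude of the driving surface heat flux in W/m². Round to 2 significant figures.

Areal heat capacity C = ρc_p × D = 1.63×10^6 × 0.765 = 1.25×10^6 J m⁻² K⁻¹.
ω = 2π / 3.15×10^7 s = 1.99×10^-7 s⁻¹.
√((Cω)² + λ²) = √((0.248)² + 22.6²) = 22.6 W/(m²·K).
F₀ = A × √((Cω)²+λ²) = 5.31 × 22.6 = 120 W/m².

120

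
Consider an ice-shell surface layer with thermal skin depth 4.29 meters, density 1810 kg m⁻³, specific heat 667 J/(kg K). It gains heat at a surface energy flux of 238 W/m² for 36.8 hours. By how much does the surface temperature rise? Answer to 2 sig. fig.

6.1 K

Areal heat capacity C = ρ c_p D = 1810 × 667 × 4.29 = 5.18×10^6 J/(m^2 K).
Net heat input Q = F Δt = 238 × (36.8 hours × 3600 s/hour) = 3.15×10^7 J/m².
ΔT = Q / C = 3.15×10^7 / 5.18×10^6 = 6.09 K.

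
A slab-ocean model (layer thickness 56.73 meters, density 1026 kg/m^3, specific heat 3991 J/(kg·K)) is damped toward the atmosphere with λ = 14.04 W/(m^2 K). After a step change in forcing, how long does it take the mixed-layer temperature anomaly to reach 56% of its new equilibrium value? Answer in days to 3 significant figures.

157 days

Areal heat capacity C = ρ c_p D = 1026 × 3991 × 56.73 = 2.32×10^8 J/(m²·K).
τ = C / λ = 2.32×10^8 / 14.04 = 1.65×10^7 s.
Fraction reached: 1 − e^(−t/τ) = 0.56 ⇒ t = −τ ln(1 − 0.56) = τ × 0.821.
t = 1.36×10^7 s = 157 days.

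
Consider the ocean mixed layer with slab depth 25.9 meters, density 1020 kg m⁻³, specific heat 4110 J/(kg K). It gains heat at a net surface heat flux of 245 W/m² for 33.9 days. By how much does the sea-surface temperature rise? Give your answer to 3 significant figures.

Areal heat capacity C = ρ c_p D = 1020 × 4110 × 25.9 = 1.09×10^8 J m⁻² K⁻¹.
Net heat input Q = F Δt = 245 × (33.9 days × 86400 s/day) = 7.18×10^8 J/m².
ΔT = Q / C = 7.18×10^8 / 1.09×10^8 = 6.61 K.

6.61 K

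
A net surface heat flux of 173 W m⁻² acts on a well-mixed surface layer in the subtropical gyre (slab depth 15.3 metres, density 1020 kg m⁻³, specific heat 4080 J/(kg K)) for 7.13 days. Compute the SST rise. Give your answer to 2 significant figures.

1.7 K

Areal heat capacity C = ρ c_p D = 1020 × 4080 × 15.3 = 6.37×10^7 J/(m²·K).
Net heat input Q = F Δt = 173 × (7.13 days × 86400 s/day) = 1.07×10^8 J/m².
ΔT = Q / C = 1.07×10^8 / 6.37×10^7 = 1.67 K.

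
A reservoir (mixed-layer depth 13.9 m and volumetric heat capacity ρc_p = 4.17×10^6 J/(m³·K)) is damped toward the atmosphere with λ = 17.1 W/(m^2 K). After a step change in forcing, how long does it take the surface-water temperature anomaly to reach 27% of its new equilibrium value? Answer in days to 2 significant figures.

12 days

Areal heat capacity C = ρc_p × D = 4.17×10^6 × 13.9 = 5.80×10^7 J m⁻² K⁻¹.
τ = C / λ = 5.80×10^7 / 17.1 = 3.39×10^6 s.
Fraction reached: 1 − e^(−t/τ) = 0.27 ⇒ t = −τ ln(1 − 0.27) = τ × 0.315.
t = 1.07×10^6 s = 12.3 days.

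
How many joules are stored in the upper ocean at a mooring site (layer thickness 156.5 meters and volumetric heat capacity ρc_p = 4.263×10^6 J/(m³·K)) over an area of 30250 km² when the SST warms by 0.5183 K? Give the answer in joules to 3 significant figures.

Areal heat capacity C = ρc_p × D = 4.263×10^6 × 156.5 = 6.67×10^8 J m⁻² K⁻¹.
Heat per unit area: q = C ΔT = 6.67×10^8 × 0.5183 = 3.46×10^8 J/m².
Total heat: Q = q × A = 3.46×10^8 × (30250 × 10⁶ m²) = 1.05×10^19 J.

1.05×10^19 J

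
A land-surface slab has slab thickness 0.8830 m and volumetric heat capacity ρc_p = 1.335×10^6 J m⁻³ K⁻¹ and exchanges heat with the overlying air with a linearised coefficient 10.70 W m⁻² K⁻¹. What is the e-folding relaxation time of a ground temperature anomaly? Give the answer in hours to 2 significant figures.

Areal heat capacity C = ρc_p × D = 1.335×10^6 × 0.8830 = 1.18×10^6 J/(m²·K).
Relaxation time τ = C / λ = 1.18×10^6 / 10.70 = 1.10×10^5 s.
In hours: 1.10×10^5 s / (3600 s/hour) = 30.6 hours.

31 hours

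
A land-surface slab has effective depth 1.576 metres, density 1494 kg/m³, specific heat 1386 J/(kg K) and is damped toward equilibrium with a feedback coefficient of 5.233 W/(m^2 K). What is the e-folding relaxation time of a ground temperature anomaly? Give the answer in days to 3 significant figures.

7.22 days

Areal heat capacity C = ρ c_p D = 1494 × 1386 × 1.576 = 3.26×10^6 J m⁻² K⁻¹.
Relaxation time τ = C / λ = 3.26×10^6 / 5.233 = 6.24×10^5 s.
In days: 6.24×10^5 s / (86400 s/day) = 7.22 days.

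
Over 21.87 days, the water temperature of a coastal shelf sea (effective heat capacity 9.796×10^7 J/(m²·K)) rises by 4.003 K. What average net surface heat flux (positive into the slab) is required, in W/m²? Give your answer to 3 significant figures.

208

Areal heat capacity C = 9.796×10^7 J/(m²·K) (given).
Required heat per unit area: Q = C ΔT = 9.80×10^7 × 4.003 = 3.92×10^8 J/m².
Flux F = Q / Δt = 3.92×10^8 / 1.89×10^6 s = 208 W/m².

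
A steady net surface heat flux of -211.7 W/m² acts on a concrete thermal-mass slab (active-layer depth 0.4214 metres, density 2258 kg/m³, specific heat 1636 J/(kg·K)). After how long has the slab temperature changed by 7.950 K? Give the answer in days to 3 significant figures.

0.677 days

Areal heat capacity C = ρ c_p D = 2258 × 1636 × 0.4214 = 1.56×10^6 J/(m²·K).
Time required: Δt = C ΔT / F = 1.56×10^6 × -7.950 / -211.7 = 58500 s.
In days: 58500 s / (86400 s/day) = 0.677 days.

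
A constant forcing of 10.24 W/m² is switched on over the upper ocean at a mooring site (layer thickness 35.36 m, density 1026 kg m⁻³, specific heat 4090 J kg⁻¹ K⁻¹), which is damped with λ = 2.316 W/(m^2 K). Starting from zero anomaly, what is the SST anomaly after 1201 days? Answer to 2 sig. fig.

3.5 K

Areal heat capacity C = ρ c_p D = 1026 × 4090 × 35.36 = 1.48×10^8 J/(m²·K).
τ = C / λ = 1.48×10^8 / 2.316 = 6.41×10^7 s.
Equilibrium anomaly ΔT_eq = F / λ = 10.24 / 2.316 = 4.42 K.
t = 1201 days = 1.04×10^8 s, so t/τ = 1.62.
ΔT(t) = ΔT_eq (1 − e^(−t/τ)) = 4.42 × (1 − e^−1.62) = 3.55 K.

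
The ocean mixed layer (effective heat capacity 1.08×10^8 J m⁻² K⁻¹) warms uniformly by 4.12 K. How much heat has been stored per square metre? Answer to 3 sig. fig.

4.45×10^8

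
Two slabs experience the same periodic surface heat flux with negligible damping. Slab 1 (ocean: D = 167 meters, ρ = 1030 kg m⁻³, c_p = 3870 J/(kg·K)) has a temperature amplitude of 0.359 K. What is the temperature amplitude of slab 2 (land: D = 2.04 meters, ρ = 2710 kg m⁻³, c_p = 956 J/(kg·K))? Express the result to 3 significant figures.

C_ocean = 6.66×10^8 J/(m²·K); C_land = 5.29×10^6 J/(m²·K).
A ∝ 1/C ⇒ A_land = A_ocean × C_ocean/C_land = 0.359 × 126 = 45.2 K.

45.2 K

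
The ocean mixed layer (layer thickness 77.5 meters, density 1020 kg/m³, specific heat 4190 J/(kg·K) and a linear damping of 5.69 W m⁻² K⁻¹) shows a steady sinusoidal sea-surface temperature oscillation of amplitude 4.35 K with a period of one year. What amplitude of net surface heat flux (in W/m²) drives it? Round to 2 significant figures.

290

Areal heat capacity C = ρ c_p D = 1020 × 4190 × 77.5 = 3.31×10^8 J/(m^2 K).
ω = 2π / 3.15×10^7 s = 1.99×10^-7 s⁻¹.
√((Cω)² + λ²) = √((66.0)² + 5.69²) = 66.2 W/(m²·K).
F₀ = A × √((Cω)²+λ²) = 4.35 × 66.2 = 288 W/m².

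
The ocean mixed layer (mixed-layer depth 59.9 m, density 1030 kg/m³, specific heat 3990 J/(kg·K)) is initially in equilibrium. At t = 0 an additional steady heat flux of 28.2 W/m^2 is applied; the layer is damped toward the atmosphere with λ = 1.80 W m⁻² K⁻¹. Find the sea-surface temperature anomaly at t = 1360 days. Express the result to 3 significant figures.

Areal heat capacity C = ρ c_p D = 1030 × 3990 × 59.9 = 2.46×10^8 J m⁻² K⁻¹.
τ = C / λ = 2.46×10^8 / 1.80 = 1.37×10^8 s.
Equilibrium anomaly ΔT_eq = F / λ = 28.2 / 1.80 = 15.7 K.
t = 1360 days = 1.18×10^8 s, so t/τ = 0.859.
ΔT(t) = ΔT_eq (1 − e^(−t/τ)) = 15.7 × (1 − e^−0.859) = 9.03 K.

9.03 K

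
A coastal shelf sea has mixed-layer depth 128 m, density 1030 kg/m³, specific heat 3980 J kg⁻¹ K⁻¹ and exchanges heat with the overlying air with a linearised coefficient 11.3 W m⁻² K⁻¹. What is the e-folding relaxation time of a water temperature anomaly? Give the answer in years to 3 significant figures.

Areal heat capacity C = ρ c_p D = 1030 × 3980 × 128 = 5.25×10^8 J m⁻² K⁻¹.
Relaxation time τ = C / λ = 5.25×10^8 / 11.3 = 4.64×10^7 s.
In years: 4.64×10^7 s / (3.156×10^7 s/year) = 1.47 years.

1.47 years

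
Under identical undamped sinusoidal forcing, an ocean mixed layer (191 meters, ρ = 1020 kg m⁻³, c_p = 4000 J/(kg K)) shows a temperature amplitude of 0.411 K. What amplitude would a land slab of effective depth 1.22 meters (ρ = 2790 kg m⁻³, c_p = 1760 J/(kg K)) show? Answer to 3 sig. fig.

53.5 K

C_ocean = 7.79×10^8 J/(m²·K); C_land = 5.99×10^6 J/(m²·K).
A ∝ 1/C ⇒ A_land = A_ocean × C_ocean/C_land = 0.411 × 130 = 53.5 K.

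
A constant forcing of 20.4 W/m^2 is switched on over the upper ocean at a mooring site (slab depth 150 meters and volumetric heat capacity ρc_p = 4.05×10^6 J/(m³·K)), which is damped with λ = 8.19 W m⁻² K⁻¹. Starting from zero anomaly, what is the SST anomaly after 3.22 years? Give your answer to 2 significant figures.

Areal heat capacity C = ρc_p × D = 4.05×10^6 × 150 = 6.08×10^8 J/(m²·K).
τ = C / λ = 6.08×10^8 / 8.19 = 7.42×10^7 s.
Equilibrium anomaly ΔT_eq = F / λ = 20.4 / 8.19 = 2.49 K.
t = 3.22 years = 1.02×10^8 s, so t/τ = 1.37.
ΔT(t) = ΔT_eq (1 − e^(−t/τ)) = 2.49 × (1 − e^−1.37) = 1.86 K.

1.9 K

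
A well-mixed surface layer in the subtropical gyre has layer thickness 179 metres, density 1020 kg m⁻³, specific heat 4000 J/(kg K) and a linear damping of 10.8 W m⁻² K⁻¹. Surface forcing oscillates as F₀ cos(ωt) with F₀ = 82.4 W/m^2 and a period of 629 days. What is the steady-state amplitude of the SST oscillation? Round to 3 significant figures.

Areal heat capacity C = ρ c_p D = 1020 × 4000 × 179 = 7.30×10^8 J/(m^2 K).
Angular frequency ω = 2π / T = 2π / 5.43×10^7 s = 1.16×10^-7 s⁻¹.
√((Cω)² + λ²) = √((84.4)² + 10.8²) = 85.1 W/(m²·K).
Amplitude A = F₀ / √((Cω)²+λ²) = 82.4 / 85.1 = 0.968 K.

0.968 K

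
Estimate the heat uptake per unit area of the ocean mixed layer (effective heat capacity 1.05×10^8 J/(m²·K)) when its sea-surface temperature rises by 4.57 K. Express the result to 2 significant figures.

Areal heat capacity C = 1.05×10^8 J/(m²·K) (given).
ΔQ = C ΔT = 1.05×10^8 × 4.57 = 4.80×10^8 J/m².

4.8×10^8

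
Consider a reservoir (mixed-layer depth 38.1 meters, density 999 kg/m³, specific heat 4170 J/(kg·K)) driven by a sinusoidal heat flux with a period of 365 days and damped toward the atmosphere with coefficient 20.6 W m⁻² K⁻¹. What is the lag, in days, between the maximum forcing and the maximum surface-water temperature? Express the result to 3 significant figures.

57.7 days

Areal heat capacity C = ρ c_p D = 999 × 4170 × 38.1 = 1.59×10^8 J/(m^2 K).
ω = 2π / 3.15×10^7 s = 1.99×10^-7 s⁻¹.
Phase lag φ = arctan(Cω/λ) = arctan(31.6/20.6) = 0.993 rad.
Time lag = φ / ω = 0.993 / 1.99×10^-7 = 4.99×10^6 s = 57.7 days.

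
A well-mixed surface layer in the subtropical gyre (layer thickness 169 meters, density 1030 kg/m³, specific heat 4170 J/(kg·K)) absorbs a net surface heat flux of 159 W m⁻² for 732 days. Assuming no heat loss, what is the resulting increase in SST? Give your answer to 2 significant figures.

14 K

Areal heat capacity C = ρ c_p D = 1030 × 4170 × 169 = 7.26×10^8 J/(m²·K).
Net heat input Q = F Δt = 159 × (732 days × 86400 s/day) = 1.01×10^10 J/m².
ΔT = Q / C = 1.01×10^10 / 7.26×10^8 = 13.9 K.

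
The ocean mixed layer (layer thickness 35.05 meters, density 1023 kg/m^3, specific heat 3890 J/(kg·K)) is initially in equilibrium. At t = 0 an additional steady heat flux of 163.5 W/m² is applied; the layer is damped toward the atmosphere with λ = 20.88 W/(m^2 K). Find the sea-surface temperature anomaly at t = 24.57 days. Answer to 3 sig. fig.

Areal heat capacity C = ρ c_p D = 1023 × 3890 × 35.05 = 1.39×10^8 J/(m^2 K).
τ = C / λ = 1.39×10^8 / 20.88 = 6.68×10^6 s.
Equilibrium anomaly ΔT_eq = F / λ = 163.5 / 20.88 = 7.83 K.
t = 24.57 days = 2.12×10^6 s, so t/τ = 0.318.
ΔT(t) = ΔT_eq (1 − e^(−t/τ)) = 7.83 × (1 − e^−0.318) = 2.13 K.

2.13 K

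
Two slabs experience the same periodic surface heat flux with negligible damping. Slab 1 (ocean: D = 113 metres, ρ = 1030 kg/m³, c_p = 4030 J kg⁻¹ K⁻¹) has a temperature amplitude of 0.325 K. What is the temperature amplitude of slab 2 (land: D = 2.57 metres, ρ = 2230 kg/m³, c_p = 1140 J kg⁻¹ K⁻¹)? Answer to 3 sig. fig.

23.3 K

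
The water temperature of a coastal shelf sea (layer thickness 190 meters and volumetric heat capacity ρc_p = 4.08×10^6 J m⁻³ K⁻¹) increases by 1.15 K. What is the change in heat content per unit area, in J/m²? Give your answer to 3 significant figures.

8.91×10^8

Areal heat capacity C = ρc_p × D = 4.08×10^6 × 190 = 7.75×10^8 J m⁻² K⁻¹.
ΔQ = C ΔT = 7.75×10^8 × 1.15 = 8.91×10^8 J/m².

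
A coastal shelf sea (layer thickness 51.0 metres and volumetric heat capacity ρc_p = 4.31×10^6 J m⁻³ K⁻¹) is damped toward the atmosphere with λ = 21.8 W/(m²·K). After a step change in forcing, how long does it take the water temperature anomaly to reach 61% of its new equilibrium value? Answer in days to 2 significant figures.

Areal heat capacity C = ρc_p × D = 4.31×10^6 × 51.0 = 2.20×10^8 J m⁻² K⁻¹.
τ = C / λ = 2.20×10^8 / 21.8 = 1.01×10^7 s.
Fraction reached: 1 − e^(−t/τ) = 0.61 ⇒ t = −τ ln(1 − 0.61) = τ × 0.942.
t = 9.49×10^6 s = 110 days.

110 days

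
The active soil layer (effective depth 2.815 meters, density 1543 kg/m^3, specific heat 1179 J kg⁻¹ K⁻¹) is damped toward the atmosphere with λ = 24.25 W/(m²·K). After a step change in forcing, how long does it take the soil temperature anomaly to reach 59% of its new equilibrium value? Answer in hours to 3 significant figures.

Areal heat capacity C = ρ c_p D = 1543 × 1179 × 2.815 = 5.12×10^6 J/(m^2 K).
τ = C / λ = 5.12×10^6 / 24.25 = 2.11×10^5 s.
Fraction reached: 1 − e^(−t/τ) = 0.59 ⇒ t = −τ ln(1 − 0.59) = τ × 0.892.
t = 1.88×10^5 s = 52.3 hours.

52.3 hours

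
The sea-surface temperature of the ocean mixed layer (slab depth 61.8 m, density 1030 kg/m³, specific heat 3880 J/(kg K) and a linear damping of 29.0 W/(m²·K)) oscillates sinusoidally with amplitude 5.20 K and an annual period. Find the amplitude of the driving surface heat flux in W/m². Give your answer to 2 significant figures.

300

Areal heat capacity C = ρ c_p D = 1030 × 3880 × 61.8 = 2.47×10^8 J/(m^2 K).
ω = 2π / 3.15×10^7 s = 1.99×10^-7 s⁻¹.
√((Cω)² + λ²) = √((49.2)² + 29.0²) = 57.1 W/(m²·K).
F₀ = A × √((Cω)²+λ²) = 5.20 × 57.1 = 297 W/m².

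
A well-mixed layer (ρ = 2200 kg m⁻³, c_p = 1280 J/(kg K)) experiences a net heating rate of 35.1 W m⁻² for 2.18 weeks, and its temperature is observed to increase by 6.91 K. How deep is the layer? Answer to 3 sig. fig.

2.38 m

Heat input Q = F Δt = 35.1 × 1.32×10^6 s = 4.63×10^7 J/m².
Required areal heat capacity C = Q / ΔT = 6.70×10^6 J/(m²·K).
Depth D = C / (ρ c_p) = 6.70×10^6 / (2200 × 1280) = 2.38 m.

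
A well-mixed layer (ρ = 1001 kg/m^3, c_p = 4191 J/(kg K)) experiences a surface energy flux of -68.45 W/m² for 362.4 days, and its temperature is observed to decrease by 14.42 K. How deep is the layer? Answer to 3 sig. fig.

35.4 m

Heat input Q = F Δt = -68.45 × 3.13×10^7 s = -2.14×10^9 J/m².
Required areal heat capacity C = Q / ΔT = 1.49×10^8 J/(m²·K).
Depth D = C / (ρ c_p) = 1.49×10^8 / (1001 × 4191) = 35.4 m.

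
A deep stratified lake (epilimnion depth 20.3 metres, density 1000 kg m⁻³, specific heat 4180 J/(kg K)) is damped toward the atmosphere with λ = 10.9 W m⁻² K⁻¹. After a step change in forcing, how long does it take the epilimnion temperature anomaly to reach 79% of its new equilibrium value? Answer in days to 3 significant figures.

141 days

Areal heat capacity C = ρ c_p D = 1000 × 4180 × 20.3 = 8.49×10^7 J/(m²·K).
τ = C / λ = 8.49×10^7 / 10.9 = 7.78×10^6 s.
Fraction reached: 1 − e^(−t/τ) = 0.79 ⇒ t = −τ ln(1 − 0.79) = τ × 1.56.
t = 1.21×10^7 s = 141 days.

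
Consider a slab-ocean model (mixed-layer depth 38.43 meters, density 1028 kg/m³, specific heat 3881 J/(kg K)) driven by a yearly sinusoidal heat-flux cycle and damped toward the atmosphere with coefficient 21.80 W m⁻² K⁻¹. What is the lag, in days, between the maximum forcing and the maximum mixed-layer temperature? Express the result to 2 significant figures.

Areal heat capacity C = ρ c_p D = 1028 × 3881 × 38.43 = 1.53×10^8 J m⁻² K⁻¹.
ω = 2π / 3.15×10^7 s = 1.99×10^-7 s⁻¹.
Phase lag φ = arctan(Cω/λ) = arctan(30.5/21.80) = 0.951 rad.
Time lag = φ / ω = 0.951 / 1.99×10^-7 = 4.77×10^6 s = 55.2 days.

55 days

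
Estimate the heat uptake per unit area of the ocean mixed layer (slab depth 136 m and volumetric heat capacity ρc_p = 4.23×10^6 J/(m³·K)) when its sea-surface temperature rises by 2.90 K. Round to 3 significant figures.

1.67×10^9

Areal heat capacity C = ρc_p × D = 4.23×10^6 × 136 = 5.75×10^8 J m⁻² K⁻¹.
ΔQ = C ΔT = 5.75×10^8 × 2.90 = 1.67×10^9 J/m².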